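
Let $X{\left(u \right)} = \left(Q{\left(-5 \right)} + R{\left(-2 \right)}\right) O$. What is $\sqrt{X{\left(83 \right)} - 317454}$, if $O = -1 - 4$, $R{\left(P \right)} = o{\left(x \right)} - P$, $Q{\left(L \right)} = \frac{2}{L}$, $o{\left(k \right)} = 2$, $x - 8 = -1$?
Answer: $4 i \sqrt{19842} \approx 563.45 i$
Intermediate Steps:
$x = 7$ ($x = 8 - 1 = 7$)
$R{\left(P \right)} = 2 - P$
$O = -5$ ($O = -1 - 4 = -5$)
$X{\left(u \right)} = -18$ ($X{\left(u \right)} = \left(\frac{2}{-5} + \left(2 - -2\right)\right) \left(-5\right) = \left(2 \left(- \frac{1}{5}\right) + \left(2 + 2\right)\right) \left(-5\right) = \left(- \frac{2}{5} + 4\right) \left(-5\right) = \frac{18}{5} \left(-5\right) = -18$)
$\sqrt{X{\left(83 \right)} - 317454} = \sqrt{-18 - 317454} = \sqrt{-317472} = 4 i \sqrt{19842}$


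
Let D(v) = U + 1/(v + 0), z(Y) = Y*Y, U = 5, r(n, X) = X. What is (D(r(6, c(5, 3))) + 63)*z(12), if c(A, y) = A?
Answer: 49104/5 ≈ 9820.8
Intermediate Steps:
z(Y) = Y²
D(v) = 5 + 1/v (D(v) = 5 + 1/(v + 0) = 5 + 1/v)
(D(r(6, c(5, 3))) + 63)*z(12) = ((5 + 1/5) + 63)*12² = ((5 + ⅕) + 63)*144 = (26/5 + 63)*144 = (341/5)*144 = 49104/5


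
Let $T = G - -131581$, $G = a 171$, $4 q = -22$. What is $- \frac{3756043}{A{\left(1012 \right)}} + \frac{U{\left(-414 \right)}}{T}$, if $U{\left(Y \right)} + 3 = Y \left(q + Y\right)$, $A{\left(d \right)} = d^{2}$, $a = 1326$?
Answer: $- \frac{1168028531581}{366978447088} \approx -3.1828$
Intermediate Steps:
$q = - \frac{11}{2}$ ($q = \frac{1}{4} \left(-22\right) = - \frac{11}{2} \approx -5.5$)
$U{\left(Y \right)} = -3 + Y \left(- \frac{11}{2} + Y\right)$
$G = 226746$ ($G = 1326 \cdot 171 = 226746$)
$T = 358327$ ($T = 226746 - -131581 = 226746 + 131581 = 358327$)
$- \frac{3756043}{A{\left(1012 \right)}} + \frac{U{\left(-414 \right)}}{T} = - \frac{3756043}{1012^{2}} + \frac{-3 + \left(-414\right)^{2} - -2277}{358327} = - \frac{3756043}{1024144} + \left(-3 + 171396 + 2277\right) \frac{1}{358327} = \left(-3756043\right) \frac{1}{1024144} + 173670 \cdot \frac{1}{358327} = - \frac{3756043}{1024144} + \frac{173670}{358327} = - \frac{1168028531581}{366978447088}$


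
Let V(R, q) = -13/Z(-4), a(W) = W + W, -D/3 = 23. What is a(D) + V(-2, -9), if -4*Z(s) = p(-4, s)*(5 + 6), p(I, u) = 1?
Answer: -1466/11 ≈ -133.27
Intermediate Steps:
D = -69 (D = -3*23 = -69)
a(W) = 2*W
Z(s) = -11/4 (Z(s) = -(5 + 6)/4 = -11/4)
V(R, q) = 52/11 (V(R, q) = -13/(-11/4) = -13*(-4/11) = 52/11)
a(D) + V(-2, -9) = 2*(-69) + 52/11 = -138 + 52/11 = -1466/11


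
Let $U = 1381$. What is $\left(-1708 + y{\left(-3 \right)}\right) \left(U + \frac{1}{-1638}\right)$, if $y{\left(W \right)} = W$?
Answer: $- \frac{3870413747}{1638} \approx -2.3629 \cdot 10^{6}$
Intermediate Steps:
$\left(-1708 + y{\left(-3 \right)}\right) \left(U + \frac{1}{-1638}\right) = \left(-1708 - 3\right) \left(1381 + \frac{1}{-1638}\right) = - 1711 \left(1381 - \frac{1}{1638}\right) = \left(-1711\right) \frac{2262077}{1638} = - \frac{3870413747}{1638}$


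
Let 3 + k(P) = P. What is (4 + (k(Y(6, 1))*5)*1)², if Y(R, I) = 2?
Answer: 1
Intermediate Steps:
k(P) = -3 + P
(4 + (k(Y(6, 1))*5)*1)² = (4 + ((-3 + 2)*5)*1)² = (4 - 1*5*1)² = (4 - 5*1)² = (4 - 5)² = (-1)² = 1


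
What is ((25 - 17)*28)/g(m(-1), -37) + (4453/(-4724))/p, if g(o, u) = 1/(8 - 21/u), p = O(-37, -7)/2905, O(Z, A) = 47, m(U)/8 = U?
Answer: 15287133519/8215036 ≈ 1860.9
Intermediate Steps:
m(U) = 8*U
p = 47/2905 ≈ 0.016179
((25 - 17)*28)/g(m(-1), -37) + (4453/(-4724))/p = ((25 - 17)*28)/((-37/(-21 + 8*(-37)))) + (4453/(-4724))/(47/2905) = (8*28)/((-37/(-21 - 296))) + (4453*(-1/4724))*(2905/47) = 224/((-37/(-317))) - 4453/4724*2905/47 = 224/((-37*(-1/317))) - 12935965/222028 = 224/(37/317) - 12935965/222028 = 224*(317/37) - 12935965/222028 = 71008/37 - 12935965/222028 = 15287133519/8215036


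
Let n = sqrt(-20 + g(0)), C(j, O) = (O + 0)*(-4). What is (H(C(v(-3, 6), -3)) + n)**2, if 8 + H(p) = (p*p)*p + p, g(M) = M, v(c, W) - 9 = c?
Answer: 2999804 + 6928*I*sqrt(5) ≈ 2.9998e+6 + 15491.0*I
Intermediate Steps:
v(c, W) = 9 + c
C(j, O) = -4*O (C(j, O) = O*(-4) = -4*O)
H(p) = -8 + p + p**3 (H(p) = -8 + ((p*p)*p + p) = -8 + (p**2*p + p) = -8 + (p**3 + p) = -8 + (p + p**3) = -8 + p + p**3)
n = 2*I*sqrt(5) (n = sqrt(-20 + 0) = sqrt(-20) = 2*I*sqrt(5) ≈ 4.4721*I)
(H(C(v(-3, 6), -3)) + n)**2 = ((-8 - 4*(-3) + (-4*(-3))**3) + 2*I*sqrt(5))**2 = ((-8 + 12 + 12**3) + 2*I*sqrt(5))**2 = ((-8 + 12 + 1728) + 2*I*sqrt(5))**2 = (1732 + 2*I*sqrt(5))**2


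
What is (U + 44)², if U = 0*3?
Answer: 1936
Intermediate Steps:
U = 0
(U + 44)² = (0 + 44)² = 44² = 1936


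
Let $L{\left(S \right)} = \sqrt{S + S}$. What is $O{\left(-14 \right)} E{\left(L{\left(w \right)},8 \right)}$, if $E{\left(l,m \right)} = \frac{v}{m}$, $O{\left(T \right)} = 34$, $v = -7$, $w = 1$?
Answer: $- \frac{119}{4} \approx -29.75$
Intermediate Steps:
$L{\left(S \right)} = \sqrt{2} \sqrt{S}$ ($L{\left(S \right)} = \sqrt{2 S} = \sqrt{2} \sqrt{S}$)
$E{\left(l,m \right)} = - \frac{7}{m}$
$O{\left(-14 \right)} E{\left(L{\left(w \right)},8 \right)} = 34 \left(- \frac{7}{8}\right) = - \frac{119}{4}$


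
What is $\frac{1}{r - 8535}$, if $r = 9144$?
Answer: $\frac{1}{609} \approx 0.001642$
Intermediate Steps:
$\frac{1}{r - 8535} = \frac{1}{9144 - 8535} = \frac{1}{609}$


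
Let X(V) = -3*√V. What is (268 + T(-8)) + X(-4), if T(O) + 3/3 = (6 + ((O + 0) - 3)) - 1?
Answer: 261 - 6*I ≈ 261.0 - 6.0*I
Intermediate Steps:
T(O) = 1 + O (T(O) = -1 + ((6 + ((O + 0) - 3)) - 1) = -1 + ((6 + (O - 3)) - 1) = -1 + ((6 + (-3 + O)) - 1) = -1 + ((3 + O) - 1) = -1 + (2 + O) = 1 + O)
(268 + T(-8)) + X(-4) = (268 + (1 - 8)) - 6*I = (268 - 7) - 6*I = 261 - 6*I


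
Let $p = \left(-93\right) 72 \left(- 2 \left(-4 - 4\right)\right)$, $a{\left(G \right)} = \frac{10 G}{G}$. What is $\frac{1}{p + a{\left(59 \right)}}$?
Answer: $- \frac{1}{107126} \approx -9.3348 \cdot 10^{-6}$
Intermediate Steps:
$a{\left(G \right)} = 10$
$p = -107136$ ($p = - 6696 \left(\left(-2\right) \left(-8\right)\right) = \left(-6696\right) 16 = -107136$)
$\frac{1}{p + a{\left(59 \right)}} = \frac{1}{-107136 + 10} = \frac{1}{-107126} = - \frac{1}{107126}$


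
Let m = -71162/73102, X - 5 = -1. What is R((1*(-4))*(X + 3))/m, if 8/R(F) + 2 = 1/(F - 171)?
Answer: 58189192/14196819 ≈ 4.0987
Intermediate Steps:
X = 4 (X = 5 - 1 = 4)
m = -35581/36551 (m = -71162*1/73102 = -35581/36551 ≈ -0.97346)
R(F) = 8/(-2 + 1/(-171 + F)) (R(F) = 8/(-2 + 1/(F - 171)) = 8/(-2 + 1/(-171 + F)))
R((1*(-4))*(X + 3))/m = (8*(171 - 1*(-4)*(4 + 3))/(-343 + 2*((1*(-4))*(4 + 3))))/(-35581/36551) = (8*(171 - (-4)*7)/(-343 + 2*(-4*7)))*(-36551/35581) = (8*(171 - 1*(-28))/(-343 + 2*(-28)))*(-36551/35581) = (8*(171 + 28)/(-343 - 56))*(-36551/35581) = (8*199/(-399))*(-36551/35581) = (8*(-1/399)*199)*(-36551/35581) = -1592/399*(-36551/35581) = 58189192/14196819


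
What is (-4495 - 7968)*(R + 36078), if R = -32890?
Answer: -39732044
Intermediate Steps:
(-4495 - 7968)*(R + 36078) = (-4495 - 7968)*(-32890 + 36078) = -12463*3188 = -39732044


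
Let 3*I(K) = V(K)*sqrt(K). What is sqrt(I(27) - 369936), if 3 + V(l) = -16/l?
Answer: sqrt(-29964816 - 291*sqrt(3))/9 ≈ 608.23*I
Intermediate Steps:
V(l) = -3 - 16/l
I(K) = sqrt(K)*(-3 - 16/K)/3 (I(K) = ((-3 - 16/K)*sqrt(K))/3 = (sqrt(K)*(-3 - 16/K))/3 = sqrt(K)*(-3 - 16/K)/3)
sqrt(I(27) - 369936) = sqrt((-16/3 - 1*27)/sqrt(27) - 369936) = sqrt((sqrt(3)/9)*(-16/3 - 27) - 369936) = sqrt((sqrt(3)/9)*(-97/3) - 369936) = sqrt(-97*sqrt(3)/27 - 369936) = sqrt(-369936 - 97*sqrt(3)/27)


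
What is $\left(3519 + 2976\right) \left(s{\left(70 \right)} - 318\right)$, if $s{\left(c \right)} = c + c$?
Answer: $-1156110$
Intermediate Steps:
$s{\left(c \right)} = 2 c$
$\left(3519 + 2976\right) \left(s{\left(70 \right)} - 318\right) = \left(3519 + 2976\right) \left(2 \cdot 70 - 318\right) = 6495 \left(140 - 318\right) = 6495 \left(-178\right) = -1156110$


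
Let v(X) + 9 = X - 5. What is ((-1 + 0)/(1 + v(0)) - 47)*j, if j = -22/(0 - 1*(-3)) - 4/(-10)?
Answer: 976/3 ≈ 325.33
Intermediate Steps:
v(X) = -14 + X (v(X) = -9 + (X - 5) = -9 + (-5 + X) = -14 + X)
j = -104/15 (j = -22/(0 + 3) - 4*(-⅒) = -22/3 + ⅖ = -104/15 ≈ -6.9333)
((-1 + 0)/(1 + v(0)) - 47)*j = ((-1 + 0)/(1 + (-14 + 0)) - 47)*(-104/15) = (-1/(1 - 14) - 47)*(-104/15) = (-1/(-13) - 47)*(-104/15) = (-1*(-1/13) - 47)*(-104/15) = (1/13 - 47)*(-104/15) = -610/13*(-104/15) = 976/3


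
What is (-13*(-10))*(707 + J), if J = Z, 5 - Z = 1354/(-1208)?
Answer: 27997125/302 ≈ 92706.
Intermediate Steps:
Z = 3697/604 (Z = 5 - 1354/(-1208) = 5 - 1354*(-1)/1208 = 5 - 1*(-677/604) = 5 + 677/604 = 3697/604 ≈ 6.1209)
J = 3697/604 ≈ 6.1209
(-13*(-10))*(707 + J) = (-13*(-10))*(707 + 3697/604) = 130*(430725/604) = 27997125/302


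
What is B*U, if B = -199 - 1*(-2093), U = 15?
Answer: 28410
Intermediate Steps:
B = 1894 (B = -199 + 2093 = 1894)
B*U = 1894*15 = 28410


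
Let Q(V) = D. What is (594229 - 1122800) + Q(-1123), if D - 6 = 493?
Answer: -528072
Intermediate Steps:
D = 499 (D = 6 + 493 = 499)
Q(V) = 499
(594229 - 1122800) + Q(-1123) = (594229 - 1122800) + 499 = -528571 + 499 = -528072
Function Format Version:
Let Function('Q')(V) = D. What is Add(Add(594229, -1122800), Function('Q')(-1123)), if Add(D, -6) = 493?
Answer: -528072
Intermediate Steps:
D = 499 (D = Add(6, 493) = 499)
Function('Q')(V) = 499
Add(Add(594229, -1122800), Function('Q')(-1123)) = Add(Add(594229, -1122800), 499) = Add(-528571, 499) = -528072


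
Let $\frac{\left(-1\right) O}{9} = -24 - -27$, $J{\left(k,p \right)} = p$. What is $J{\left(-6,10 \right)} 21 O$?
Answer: $-5670$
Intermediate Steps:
$O = -27$ ($O = - 9 \left(-24 - -27\right) = - 9 \left(-24 + 27\right) = \left(-9\right) 3 = -27$)
$J{\left(-6,10 \right)} 21 O = 10 \cdot 21 \left(-27\right) = 210 \left(-27\right) = -5670$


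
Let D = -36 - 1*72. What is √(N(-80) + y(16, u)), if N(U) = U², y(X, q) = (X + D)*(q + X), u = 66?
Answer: 2*I*√286 ≈ 33.823*I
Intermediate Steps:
D = -108 (D = -36 - 72 = -108)
y(X, q) = (-108 + X)*(X + q) (y(X, q) = (X - 108)*(q + X) = (-108 + X)*(X + q))
√(N(-80) + y(16, u)) = √((-80)² + (16² - 108*16 - 108*66 + 16*66)) = √(6400 + (256 - 1728 - 7128 + 1056)) = √(6400 - 7544) = √(-1144) = 2*I*√286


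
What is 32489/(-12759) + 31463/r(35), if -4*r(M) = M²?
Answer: -1645544693/15629775 ≈ -105.28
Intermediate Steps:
r(M) = -M²/4
32489/(-12759) + 31463/r(35) = 32489/(-12759) + 31463/((-¼*35²)) = 32489*(-1/12759) + 31463/((-¼*1225)) = -32489/12759 + 31463/(-1225/4) = -32489/12759 + 31463*(-4/1225) = -32489/12759 - 125852/1225 = -1645544693/15629775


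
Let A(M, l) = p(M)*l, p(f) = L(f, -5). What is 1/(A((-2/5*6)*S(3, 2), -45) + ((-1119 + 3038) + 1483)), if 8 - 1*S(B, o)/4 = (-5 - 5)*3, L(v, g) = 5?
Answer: 1/3177 ≈ 0.00031476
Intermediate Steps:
p(f) = 5
S(B, o) = 152 (S(B, o) = 32 - 4*(-5 - 5)*3 = 32 - (-40)*3 = 32 - 4*(-30) = 32 + 120 = 152)
A(M, l) = 5*l
1/(A((-2/5*6)*S(3, 2), -45) + ((-1119 + 3038) + 1483)) = 1/(5*(-45) + ((-1119 + 3038) + 1483)) = 1/(-225 + (1919 + 1483)) = 1/(-225 + 3402) = 1/3177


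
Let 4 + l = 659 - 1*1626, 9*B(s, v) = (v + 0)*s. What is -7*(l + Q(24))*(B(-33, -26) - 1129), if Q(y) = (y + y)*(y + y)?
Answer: 28935431/3 ≈ 9.6451e+6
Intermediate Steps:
Q(y) = 4*y**2 (Q(y) = (2*y)*(2*y) = 4*y**2)
B(s, v) = s*v/9 (B(s, v) = ((v + 0)*s)/9 = (v*s)/9 = (s*v)/9 = s*v/9)
l = -971 (l = -4 + (659 - 1*1626) = -4 + (659 - 1626) = -4 - 967 = -971)
-7*(l + Q(24))*(B(-33, -26) - 1129) = -7*(-971 + 4*24**2)*((1/9)*(-33)*(-26) - 1129) = -7*(-971 + 4*576)*(286/3 - 1129) = -7*(-971 + 2304)*(-3101)/3 = -9331*(-3101)/3 = -7*(-4133633/3) = 28935431/3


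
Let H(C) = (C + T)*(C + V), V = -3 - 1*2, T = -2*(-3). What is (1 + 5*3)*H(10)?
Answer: 1280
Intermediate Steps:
T = 6
V = -5 (V = -3 - 2 = -5)
H(C) = (-5 + C)*(6 + C) (H(C) = (C + 6)*(C - 5) = (6 + C)*(-5 + C) = (-5 + C)*(6 + C))
(1 + 5*3)*H(10) = (1 + 5*3)*(-30 + 10 + 10**2) = (1 + 15)*(-30 + 10 + 100) = 16*80 = 1280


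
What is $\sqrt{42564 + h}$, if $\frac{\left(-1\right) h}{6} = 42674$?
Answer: $6 i \sqrt{5930} \approx 462.04 i$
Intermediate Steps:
$h = -256044$ ($h = \left(-6\right) 42674 = -256044$)
$\sqrt{42564 + h} = \sqrt{42564 - 256044} = \sqrt{-213480} = 6 i \sqrt{5930}$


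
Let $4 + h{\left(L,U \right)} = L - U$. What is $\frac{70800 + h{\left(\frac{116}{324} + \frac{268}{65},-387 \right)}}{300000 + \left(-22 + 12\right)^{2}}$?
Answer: $\frac{93700522}{395006625} \approx 0.23721$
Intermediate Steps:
$h{\left(L,U \right)} = -4 + L - U$ ($h{\left(L,U \right)} = -4 + \left(L - U\right) = -4 + L - U$)
$\frac{70800 + h{\left(\frac{116}{324} + \frac{268}{65},-387 \right)}}{300000 + \left(-22 + 12\right)^{2}} = \frac{70800 - - \frac{2040088}{5265}}{300000 + \left(-22 + 12\right)^{2}} = \frac{70800 + \left(-4 + \left(116 \cdot \frac{1}{324} + 268 \cdot \frac{1}{65}\right) + 387\right)}{300000 + \left(-10\right)^{2}} = \frac{70800 + \left(-4 + \left(\frac{29}{81} + \frac{268}{65}\right) + 387\right)}{300000 + 100} = \frac{70800 + \left(-4 + \frac{23593}{5265} + 387\right)}{300100} = \left(70800 + \frac{2040088}{5265}\right) \frac{1}{300100} = \frac{374802088}{5265} \cdot \frac{1}{300100} = \frac{93700522}{395006625}$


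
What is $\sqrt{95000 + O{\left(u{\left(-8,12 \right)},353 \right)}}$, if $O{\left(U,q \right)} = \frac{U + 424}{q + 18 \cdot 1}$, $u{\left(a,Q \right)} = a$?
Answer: $\frac{2 \sqrt{3269012334}}{371} \approx 308.22$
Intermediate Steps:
$O{\left(U,q \right)} = \frac{424 + U}{18 + q}$ ($O{\left(U,q \right)} = \frac{424 + U}{q + 18} = \frac{424 + U}{18 + q}$)
$\sqrt{95000 + O{\left(u{\left(-8,12 \right)},353 \right)}} = \sqrt{95000 + \frac{424 - 8}{18 + 353}} = \sqrt{95000 + \frac{1}{371} \cdot 416} = \sqrt{95000 + \frac{416}{371}} = \sqrt{\frac{35245416}{371}} = \frac{2 \sqrt{3269012334}}{371}$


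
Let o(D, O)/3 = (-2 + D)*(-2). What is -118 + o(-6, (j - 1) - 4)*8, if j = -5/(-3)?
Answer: 266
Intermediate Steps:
j = 5/3 (j = -5*(-⅓) = 5/3 ≈ 1.6667)
o(D, O) = 12 - 6*D (o(D, O) = 3*((-2 + D)*(-2)) = 3*(4 - 2*D) = 12 - 6*D)
-118 + o(-6, (j - 1) - 4)*8 = -118 + (12 - 6*(-6))*8 = -118 + (12 + 36)*8 = -118 + 48*8 = -118 + 384 = 266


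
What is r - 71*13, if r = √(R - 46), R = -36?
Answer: -923 + I*√82 ≈ -923.0 + 9.0554*I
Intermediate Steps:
r = I*√82 (r = √(-36 - 46) = √(-82) = I*√82 ≈ 9.0554*I)
r - 71*13 = I*√82 - 71*13 = I*√82 - 923 = -923 + I*√82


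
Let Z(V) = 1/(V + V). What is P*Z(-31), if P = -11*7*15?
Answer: 1155/62 ≈ 18.629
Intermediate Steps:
Z(V) = 1/(2*V)
P = -1155 (P = -77*15 = -1155)
P*Z(-31) = -1155/(2*(-31)) = -1155*(-1)/(2*31) = -1155*(-1/62) = 1155/62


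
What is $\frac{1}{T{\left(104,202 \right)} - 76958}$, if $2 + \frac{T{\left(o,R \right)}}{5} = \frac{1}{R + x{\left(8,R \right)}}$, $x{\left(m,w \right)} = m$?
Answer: $- \frac{42}{3232655} \approx -1.2992 \cdot 10^{-5}$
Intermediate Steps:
$T{\left(o,R \right)} = -10 + \frac{5}{8 + R}$ ($T{\left(o,R \right)} = -10 + \frac{5}{R + 8} = -10 + \frac{5}{8 + R}$)
$\frac{1}{T{\left(104,202 \right)} - 76958} = \frac{1}{\frac{5 \left(-15 - 404\right)}{8 + 202} - 76958} = \frac{1}{\frac{5 \left(-15 - 404\right)}{210} - 76958} = \frac{1}{5 \cdot \frac{1}{210} \left(-419\right) - 76958} = \frac{1}{- \frac{419}{42} - 76958} = \frac{1}{- \frac{3232655}{42}} = - \frac{42}{3232655}$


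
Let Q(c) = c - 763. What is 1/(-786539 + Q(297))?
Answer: -1/787005 ≈ -1.2706e-6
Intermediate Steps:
Q(c) = -763 + c
1/(-786539 + Q(297)) = 1/(-786539 + (-763 + 297)) = 1/(-786539 - 466) = 1/(-787005) = -1/787005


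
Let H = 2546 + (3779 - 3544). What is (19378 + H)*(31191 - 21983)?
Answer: 204040072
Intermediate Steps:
H = 2781 (H = 2546 + 235 = 2781)
(19378 + H)*(31191 - 21983) = (19378 + 2781)*(31191 - 21983) = 22159*9208 = 204040072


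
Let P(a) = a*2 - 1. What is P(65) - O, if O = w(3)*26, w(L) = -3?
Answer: 207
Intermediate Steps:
O = -78 (O = -3*26 = -78)
P(a) = -1 + 2*a (P(a) = 2*a - 1 = -1 + 2*a)
P(65) - O = (-1 + 2*65) - 1*(-78) = (-1 + 130) + 78 = 129 + 78 = 207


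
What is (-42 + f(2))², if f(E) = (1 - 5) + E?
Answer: 1936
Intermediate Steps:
f(E) = -4 + E
(-42 + f(2))² = (-42 + (-4 + 2))² = (-42 - 2)² = (-44)² = 1936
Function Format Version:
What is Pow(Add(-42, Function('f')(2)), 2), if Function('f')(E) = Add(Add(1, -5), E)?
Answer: 1936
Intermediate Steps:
Function('f')(E) = Add(-4, E)
Pow(Add(-42, Function('f')(2)), 2) = Pow(Add(-42, Add(-4, 2)), 2) = Pow(Add(-42, -2), 2) = Pow(-44, 2) = 1936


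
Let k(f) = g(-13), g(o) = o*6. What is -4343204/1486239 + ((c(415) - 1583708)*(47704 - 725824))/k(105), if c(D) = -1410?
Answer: -266259770946111692/19321107 ≈ -1.3781e+10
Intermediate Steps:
g(o) = 6*o
k(f) = -78 (k(f) = 6*(-13) = -78)
-4343204/1486239 + ((c(415) - 1583708)*(47704 - 725824))/k(105) = -4343204/1486239 + ((-1410 - 1583708)*(47704 - 725824))/(-78) = -4343204*1/1486239 - 1585118*(-678120)*(-1/78) = -4343204/1486239 + 1074900218160*(-1/78) = -4343204/1486239 - 179150036360/13 = -266259770946111692/19321107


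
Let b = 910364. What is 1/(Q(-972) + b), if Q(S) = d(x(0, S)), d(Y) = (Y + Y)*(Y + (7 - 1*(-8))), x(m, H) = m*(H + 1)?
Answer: 1/910364 ≈ 1.0985e-6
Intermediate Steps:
x(m, H) = m*(1 + H)
d(Y) = 2*Y*(15 + Y) (d(Y) = (2*Y)*(Y + (7 + 8)) = (2*Y)*(Y + 15) = (2*Y)*(15 + Y) = 2*Y*(15 + Y))
Q(S) = 0 (Q(S) = 2*(0*(1 + S))*(15 + 0*(1 + S)) = 2*0*(15 + 0) = 2*0*15 = 0)
1/(Q(-972) + b) = 1/(0 + 910364) = 1/910364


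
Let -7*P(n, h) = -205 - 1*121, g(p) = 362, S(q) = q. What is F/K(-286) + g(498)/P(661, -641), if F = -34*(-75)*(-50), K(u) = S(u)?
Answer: 10572431/23309 ≈ 453.58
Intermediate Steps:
K(u) = u
P(n, h) = 326/7 (P(n, h) = -(-205 - 1*121)/7 = -(-205 - 121)/7 = -1/7*(-326) = 326/7)
F = -127500 (F = 2550*(-50) = -127500)
F/K(-286) + g(498)/P(661, -641) = -127500/(-286) + 362/(326/7) = -127500*(-1/286) + 362*(7/326) = 63750/143 + 1267/163 = 10572431/23309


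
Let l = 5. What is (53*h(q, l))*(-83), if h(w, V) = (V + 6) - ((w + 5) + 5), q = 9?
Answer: 35192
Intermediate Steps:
h(w, V) = -4 + V - w (h(w, V) = (6 + V) - ((5 + w) + 5) = (6 + V) - (10 + w) = (6 + V) + (-10 - w) = -4 + V - w)
(53*h(q, l))*(-83) = (53*(-4 + 5 - 1*9))*(-83) = (53*(-4 + 5 - 9))*(-83) = (53*(-8))*(-83) = -424*(-83) = 35192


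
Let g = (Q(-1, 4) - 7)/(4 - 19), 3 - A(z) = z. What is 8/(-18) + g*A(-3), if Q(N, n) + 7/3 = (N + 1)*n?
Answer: 148/45 ≈ 3.2889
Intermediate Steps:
A(z) = 3 - z
Q(N, n) = -7/3 + n*(1 + N) (Q(N, n) = -7/3 + (N + 1)*n = -7/3 + (1 + N)*n = -7/3 + n*(1 + N))
g = 28/45 (g = ((-7/3 + 4 - 1*4) - 7)/(4 - 19) = ((-7/3 + 4 - 4) - 7)/(-15) = (-7/3 - 7)*(-1/15) = -28/3*(-1/15) = 28/45 ≈ 0.62222)
8/(-18) + g*A(-3) = 8/(-18) + 28*(3 - 1*(-3))/45 = 8*(-1/18) + 28*(3 + 3)/45 = -4/9 + (28/45)*6 = -4/9 + 56/15 = 148/45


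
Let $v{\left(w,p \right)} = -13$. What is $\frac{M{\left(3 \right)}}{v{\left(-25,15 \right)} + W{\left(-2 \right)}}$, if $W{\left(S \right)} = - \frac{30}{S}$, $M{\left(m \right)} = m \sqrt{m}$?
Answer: $\frac{3 \sqrt{3}}{2} \approx 2.5981$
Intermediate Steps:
$M{\left(m \right)} = m^{\frac{3}{2}}$
$\frac{M{\left(3 \right)}}{v{\left(-25,15 \right)} + W{\left(-2 \right)}} = \frac{3^{\frac{3}{2}}}{-13 - \frac{30}{-2}} = \frac{3 \sqrt{3}}{-13 - -15} = \frac{3 \sqrt{3}}{-13 + 15} = \frac{3 \sqrt{3}}{2}$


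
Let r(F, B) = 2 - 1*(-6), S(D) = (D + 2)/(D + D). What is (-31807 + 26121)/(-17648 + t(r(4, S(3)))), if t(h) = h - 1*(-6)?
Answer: 2843/8817 ≈ 0.32245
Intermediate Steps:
S(D) = (2 + D)/(2*D) (S(D) = (2 + D)/((2*D)) = (2 + D)*(1/(2*D)) = (2 + D)/(2*D))
r(F, B) = 8 (r(F, B) = 2 + 6 = 8)
t(h) = 6 + h (t(h) = h + 6 = 6 + h)
(-31807 + 26121)/(-17648 + t(r(4, S(3)))) = (-31807 + 26121)/(-17648 + (6 + 8)) = -5686/(-17648 + 14) = -5686/(-17634) = -5686*(-1/17634) = 2843/8817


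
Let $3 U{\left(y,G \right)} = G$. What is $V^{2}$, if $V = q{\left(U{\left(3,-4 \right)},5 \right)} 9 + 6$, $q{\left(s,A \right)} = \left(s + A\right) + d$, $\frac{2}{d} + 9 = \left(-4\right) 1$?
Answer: $\frac{239121}{169} \approx 1414.9$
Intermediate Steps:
$d = - \frac{2}{13}$ ($d = \frac{2}{-9 - 4} = \frac{2}{-13} = 2 \left(- \frac{1}{13}\right) = - \frac{2}{13} \approx -0.15385$)
$U{\left(y,G \right)} = \frac{G}{3}$
$q{\left(s,A \right)} = - \frac{2}{13} + A + s$ ($q{\left(s,A \right)} = \left(s + A\right) - \frac{2}{13} = \left(A + s\right) - \frac{2}{13} = - \frac{2}{13} + A + s$)
$V = \frac{489}{13}$ ($V = \left(- \frac{2}{13} + 5 + \frac{1}{3} \left(-4\right)\right) 9 + 6 = \left(- \frac{2}{13} + 5 - \frac{4}{3}\right) 9 + 6 = \frac{137}{39} \cdot 9 + 6 = \frac{411}{13} + 6 = \frac{489}{13} \approx 37.615$)
$V^{2} = \left(\frac{489}{13}\right)^{2} = \frac{239121}{169}$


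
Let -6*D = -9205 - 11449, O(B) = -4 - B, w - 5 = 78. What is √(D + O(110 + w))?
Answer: 2*√7302/3 ≈ 56.968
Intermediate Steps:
w = 83 (w = 5 + 78 = 83)
D = 10327/3 (D = -(-9205 - 11449)/6 = -⅙*(-20654) = 10327/3 ≈ 3442.3)
√(D + O(110 + w)) = √(10327/3 + (-4 - (110 + 83))) = √(10327/3 + (-4 - 1*193)) = √(10327/3 + (-4 - 193)) = √(10327/3 - 197) = √(9736/3) = 2*√7302/3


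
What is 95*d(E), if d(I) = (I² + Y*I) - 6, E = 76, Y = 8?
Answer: 605910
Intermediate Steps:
d(I) = -6 + I² + 8*I (d(I) = (I² + 8*I) - 6 = -6 + I² + 8*I)
95*d(E) = 95*(-6 + 76² + 8*76) = 95*(-6 + 5776 + 608) = 95*6378 = 605910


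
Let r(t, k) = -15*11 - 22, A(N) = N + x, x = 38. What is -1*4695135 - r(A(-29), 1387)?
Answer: -4694948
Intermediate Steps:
A(N) = 38 + N (A(N) = N + 38 = 38 + N)
r(t, k) = -187 (r(t, k) = -165 - 22 = -187)
-1*4695135 - r(A(-29), 1387) = -1*4695135 - 1*(-187) = -4695135 + 187 = -4694948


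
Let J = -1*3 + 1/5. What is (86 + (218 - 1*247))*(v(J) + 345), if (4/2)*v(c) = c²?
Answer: 497211/25 ≈ 19888.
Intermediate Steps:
J = -14/5 (J = -3 + 1*(⅕) = -3 + ⅕ = -14/5 ≈ -2.8000)
v(c) = c²/2
(86 + (218 - 1*247))*(v(J) + 345) = (86 + (218 - 1*247))*((-14/5)²/2 + 345) = (86 + (218 - 247))*((½)*(196/25) + 345) = (86 - 29)*(98/25 + 345) = 57*(8723/25) = 497211/25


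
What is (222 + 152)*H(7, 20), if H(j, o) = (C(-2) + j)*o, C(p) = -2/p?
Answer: 59840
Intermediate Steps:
H(j, o) = o*(1 + j) (H(j, o) = (-2/(-2) + j)*o = (-2*(-1/2) + j)*o = (1 + j)*o = o*(1 + j))
(222 + 152)*H(7, 20) = (222 + 152)*(20*(1 + 7)) = 374*(20*8) = 374*160 = 59840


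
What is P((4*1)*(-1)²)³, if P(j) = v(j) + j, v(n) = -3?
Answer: 1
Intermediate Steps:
P(j) = -3 + j
P((4*1)*(-1)²)³ = (-3 + (4*1)*(-1)²)³ = (-3 + 4*1)³ = (-3 + 4)³ = 1³ = 1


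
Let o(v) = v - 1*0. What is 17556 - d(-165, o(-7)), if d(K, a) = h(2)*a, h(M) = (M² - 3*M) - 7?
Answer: 17493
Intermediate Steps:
h(M) = -7 + M² - 3*M
o(v) = v (o(v) = v + 0 = v)
d(K, a) = -9*a (d(K, a) = (-7 + 2² - 3*2)*a = (-7 + 4 - 6)*a = -9*a)
17556 - d(-165, o(-7)) = 17556 - (-9)*(-7) = 17556 - 1*63 = 17556 - 63 = 17493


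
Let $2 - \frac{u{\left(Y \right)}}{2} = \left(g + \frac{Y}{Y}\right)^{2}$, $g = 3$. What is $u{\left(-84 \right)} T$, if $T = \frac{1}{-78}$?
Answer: $\frac{14}{39} \approx 0.35897$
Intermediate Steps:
$T = - \frac{1}{78} \approx -0.012821$
$u{\left(Y \right)} = -28$ ($u{\left(Y \right)} = 4 - 2 \left(3 + \frac{Y}{Y}\right)^{2} = 4 - 2 \left(3 + 1\right)^{2} = 4 - 2 \cdot 4^{2} = 4 - 32 = -28$)
$u{\left(-84 \right)} T = \left(-28\right) \left(- \frac{1}{78}\right) = \frac{14}{39}$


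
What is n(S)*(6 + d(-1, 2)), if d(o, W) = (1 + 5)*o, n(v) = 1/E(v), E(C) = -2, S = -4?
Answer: 0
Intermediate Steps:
n(v) = -1/2 (n(v) = 1/(-2) = -1/2)
d(o, W) = 6*o
n(S)*(6 + d(-1, 2)) = -(6 + 6*(-1))/2 = -(6 - 6)/2 = -1/2*0 = 0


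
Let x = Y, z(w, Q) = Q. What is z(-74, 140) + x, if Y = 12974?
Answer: 13114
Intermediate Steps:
x = 12974
z(-74, 140) + x = 140 + 12974 = 13114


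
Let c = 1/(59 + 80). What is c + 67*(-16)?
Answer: -149007/139 ≈ -1072.0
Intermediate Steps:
c = 1/139 ≈ 0.0071942
c + 67*(-16) = 1/139 + 67*(-16) = 1/139 - 1072 = -149007/139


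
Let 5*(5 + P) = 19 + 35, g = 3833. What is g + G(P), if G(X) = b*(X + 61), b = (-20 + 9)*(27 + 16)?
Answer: -138817/5 ≈ -27763.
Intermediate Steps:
P = 29/5 (P = -5 + (19 + 35)/5 = -5 + (1/5)*54 = -5 + 54/5 = 29/5 ≈ 5.8000)
b = -473 (b = -11*43 = -473)
G(X) = -28853 - 473*X (G(X) = -473*(X + 61) = -473*(61 + X) = -28853 - 473*X)
g + G(P) = 3833 + (-28853 - 473*29/5) = 3833 + (-28853 - 13717/5) = 3833 - 157982/5 = -138817/5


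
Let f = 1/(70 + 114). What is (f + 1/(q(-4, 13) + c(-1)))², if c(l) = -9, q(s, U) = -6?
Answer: 28561/7617600 ≈ 0.0037493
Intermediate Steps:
f = 1/184 ≈ 0.0054348
(f + 1/(q(-4, 13) + c(-1)))² = (1/184 + 1/(-6 - 9))² = (1/184 + 1/(-15))² = (1/184 - 1/15)² = (-169/2760)² = 28561/7617600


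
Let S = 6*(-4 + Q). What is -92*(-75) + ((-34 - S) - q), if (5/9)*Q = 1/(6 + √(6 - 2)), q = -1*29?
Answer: 138353/20 ≈ 6917.6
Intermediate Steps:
q = -29
Q = 9/40 (Q = 9/(5*(6 + √(6 - 2))) = 9/(5*(6 + √4)) = 9/(5*(6 + 2)) = (9/5)/8 = (9/5)*(⅛) = 9/40 ≈ 0.22500)
S = -453/20 (S = 6*(-4 + 9/40) = 6*(-151/40) = -453/20 ≈ -22.650)
-92*(-75) + ((-34 - S) - q) = -92*(-75) + ((-34 - 1*(-453/20)) - 1*(-29)) = 6900 + ((-34 + 453/20) + 29) = 6900 + (-227/20 + 29) = 6900 + 353/20 = 138353/20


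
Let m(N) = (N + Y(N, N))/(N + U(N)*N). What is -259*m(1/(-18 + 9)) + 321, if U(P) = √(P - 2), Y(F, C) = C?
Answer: 309/2 + 111*I*√19/2 ≈ 154.5 + 241.92*I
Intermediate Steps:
U(P) = √(-2 + P)
m(N) = 2*N/(N + N*√(-2 + N)) (m(N) = (N + N)/(N + √(-2 + N)*N) = (2*N)/(N + N*√(-2 + N)) = 2*N/(N + N*√(-2 + N)))
-259*m(1/(-18 + 9)) + 321 = -518/(1 + √(-2 + 1/(-18 + 9))) + 321 = -518/(1 + √(-2 + 1/(-9))) + 321 = -518/(1 + √(-2 - ⅑)) + 321 = -518/(1 + √(-19/9)) + 321 = -518/(1 + I*√19/3) + 321 = 321 - 518/(1 + I*√19/3)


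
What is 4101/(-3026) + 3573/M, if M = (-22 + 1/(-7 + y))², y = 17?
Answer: 98277971/16125554 ≈ 6.0946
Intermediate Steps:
M = 47961/100 (M = (-22 + 1/(-7 + 17))² = (-22 + 1/10)² = (-22 + ⅒)² = (-219/10)² = 47961/100 ≈ 479.61)
4101/(-3026) + 3573/M = 4101/(-3026) + 3573/(47961/100) = 4101*(-1/3026) + 3573*(100/47961) = -4101/3026 + 39700/5329 = 98277971/16125554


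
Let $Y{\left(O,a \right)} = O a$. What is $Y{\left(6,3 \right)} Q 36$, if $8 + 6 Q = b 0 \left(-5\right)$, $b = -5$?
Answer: $-864$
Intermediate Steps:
$Q = - \frac{4}{3}$ ($Q = - \frac{4}{3} + \frac{\left(-5\right) 0 \left(-5\right)}{6} = - \frac{4}{3} + \frac{0 \left(-5\right)}{6} = - \frac{4}{3} + \frac{1}{6} \cdot 0 = - \frac{4}{3} + 0 = - \frac{4}{3} \approx -1.3333$)
$Y{\left(6,3 \right)} Q 36 = 6 \cdot 3 \left(- \frac{4}{3}\right) 36 = 18 \left(- \frac{4}{3}\right) 36 = \left(-24\right) 36 = -864$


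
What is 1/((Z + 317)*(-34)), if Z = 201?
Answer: -1/17612 ≈ -5.6779e-5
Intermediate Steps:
1/((Z + 317)*(-34)) = 1/((201 + 317)*(-34)) = 1/(518*(-34)) = 1/(-17612) = -1/17612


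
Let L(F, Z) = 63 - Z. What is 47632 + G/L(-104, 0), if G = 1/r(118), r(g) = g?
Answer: 354096289/7434 ≈ 47632.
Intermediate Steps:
G = 1/118 ≈ 0.0084746
47632 + G/L(-104, 0) = 47632 + 1/(118*(63 - 1*0)) = 47632 + 1/(118*(63 + 0)) = 47632 + (1/118)/63 = 47632 + (1/118)*(1/63) = 47632 + 1/7434 = 354096289/7434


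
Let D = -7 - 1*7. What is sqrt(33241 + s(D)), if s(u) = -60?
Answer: sqrt(33181) ≈ 182.16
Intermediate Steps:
D = -14 (D = -7 - 7 = -14)
sqrt(33241 + s(D)) = sqrt(33241 - 60) = sqrt(33181)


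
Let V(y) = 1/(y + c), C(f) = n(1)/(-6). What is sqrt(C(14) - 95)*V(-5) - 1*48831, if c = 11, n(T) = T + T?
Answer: -48831 + I*sqrt(858)/18 ≈ -48831.0 + 1.6273*I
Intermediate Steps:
n(T) = 2*T
C(f) = -1/3 (C(f) = (2*1)/(-6) = 2*(-1/6) = -1/3)
V(y) = 1/(11 + y) (V(y) = 1/(y + 11) = 1/(11 + y))
sqrt(C(14) - 95)*V(-5) - 1*48831 = sqrt(-1/3 - 95)/(11 - 5) - 1*48831 = sqrt(-286/3)/6 - 48831 = (I*sqrt(858)/3)*(1/6) - 48831 = I*sqrt(858)/18 - 48831 = -48831 + I*sqrt(858)/18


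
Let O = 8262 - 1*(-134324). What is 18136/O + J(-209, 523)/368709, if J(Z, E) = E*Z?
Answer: -404488249/2389670067 ≈ -0.16927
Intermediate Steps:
O = 142586 (O = 8262 + 134324 = 142586)
18136/O + J(-209, 523)/368709 = 18136/142586 + (523*(-209))/368709 = 18136*(1/142586) - 109307*1/368709 = 9068/71293 - 9937/33519 = -404488249/2389670067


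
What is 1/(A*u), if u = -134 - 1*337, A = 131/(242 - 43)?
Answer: -199/61701 ≈ -0.0032252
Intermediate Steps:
A = 131/199 ≈ 0.65829
u = -471 (u = -134 - 337 = -471)
1/(A*u) = 1/((131/199)*(-471)) = 1/(-61701/199) = -199/61701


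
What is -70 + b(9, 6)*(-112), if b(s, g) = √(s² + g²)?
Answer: -70 - 336*√13 ≈ -1281.5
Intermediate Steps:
b(s, g) = √(g² + s²)
-70 + b(9, 6)*(-112) = -70 + √(6² + 9²)*(-112) = -70 + √(36 + 81)*(-112) = -70 + √117*(-112) = -70 + (3*√13)*(-112) = -70 - 336*√13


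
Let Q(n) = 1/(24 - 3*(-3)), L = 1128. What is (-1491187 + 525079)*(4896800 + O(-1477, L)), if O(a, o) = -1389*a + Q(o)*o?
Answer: -6712892443452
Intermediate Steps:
Q(n) = 1/33 (Q(n) = 1/(24 + 9) = 1/33)
O(a, o) = -1389*a + o/33
(-1491187 + 525079)*(4896800 + O(-1477, L)) = (-1491187 + 525079)*(4896800 + (-1389*(-1477) + (1/33)*1128)) = -966108*(4896800 + (2051553 + 376/11)) = -966108*(4896800 + 22567459/11) = -966108*76432259/11 = -6712892443452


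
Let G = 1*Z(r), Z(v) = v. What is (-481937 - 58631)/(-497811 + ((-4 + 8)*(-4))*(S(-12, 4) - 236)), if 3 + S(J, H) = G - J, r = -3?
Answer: 540568/494131 ≈ 1.0940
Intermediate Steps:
G = -3 (G = 1*(-3) = -3)
S(J, H) = -6 - J (S(J, H) = -3 + (-3 - J) = -6 - J)
(-481937 - 58631)/(-497811 + ((-4 + 8)*(-4))*(S(-12, 4) - 236)) = (-481937 - 58631)/(-497811 + ((-4 + 8)*(-4))*((-6 - 1*(-12)) - 236)) = -540568/(-497811 + (4*(-4))*((-6 + 12) - 236)) = -540568/(-497811 - 16*(6 - 236)) = -540568/(-497811 - 16*(-230)) = -540568/(-497811 + 3680) = -540568/(-494131) = -540568*(-1/494131) = 540568/494131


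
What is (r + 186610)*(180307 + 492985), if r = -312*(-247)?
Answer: 177529594808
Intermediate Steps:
r = 77064
(r + 186610)*(180307 + 492985) = (77064 + 186610)*(180307 + 492985) = 263674*673292 = 177529594808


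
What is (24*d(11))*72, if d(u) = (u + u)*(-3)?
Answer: -114048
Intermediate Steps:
d(u) = -6*u (d(u) = (2*u)*(-3) = -6*u)
(24*d(11))*72 = (24*(-6*11))*72 = (24*(-66))*72 = -1584*72 = -114048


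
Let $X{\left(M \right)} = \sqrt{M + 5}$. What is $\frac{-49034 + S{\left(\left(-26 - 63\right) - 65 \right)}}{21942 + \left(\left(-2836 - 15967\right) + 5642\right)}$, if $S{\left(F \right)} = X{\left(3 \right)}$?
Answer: $- \frac{49034}{8781} + \frac{2 \sqrt{2}}{8781} \approx -5.5838$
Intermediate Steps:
$X{\left(M \right)} = \sqrt{5 + M}$
$S{\left(F \right)} = 2 \sqrt{2}$ ($S{\left(F \right)} = \sqrt{5 + 3} = \sqrt{8} = 2 \sqrt{2}$)
$\frac{-49034 + S{\left(\left(-26 - 63\right) - 65 \right)}}{21942 + \left(\left(-2836 - 15967\right) + 5642\right)} = \frac{-49034 + 2 \sqrt{2}}{21942 + \left(\left(-2836 - 15967\right) + 5642\right)} = \frac{-49034 + 2 \sqrt{2}}{21942 + \left(-18803 + 5642\right)} = \frac{-49034 + 2 \sqrt{2}}{21942 - 13161} = \frac{-49034 + 2 \sqrt{2}}{8781} = \left(-49034 + 2 \sqrt{2}\right) \frac{1}{8781} = - \frac{49034}{8781} + \frac{2 \sqrt{2}}{8781}$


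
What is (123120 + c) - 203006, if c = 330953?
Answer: 251067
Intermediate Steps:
(123120 + c) - 203006 = (123120 + 330953) - 203006 = 454073 - 203006 = 251067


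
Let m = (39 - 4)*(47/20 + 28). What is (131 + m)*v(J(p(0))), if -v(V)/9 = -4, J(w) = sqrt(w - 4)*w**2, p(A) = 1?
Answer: 42957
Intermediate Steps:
m = 4249/4 (m = 35*(47*(1/20) + 28) = 35*(47/20 + 28) = 35*(607/20) = 4249/4 ≈ 1062.3)
J(w) = w**2*sqrt(-4 + w) (J(w) = sqrt(-4 + w)*w**2 = w**2*sqrt(-4 + w))
v(V) = 36 (v(V) = -9*(-4) = 36)
(131 + m)*v(J(p(0))) = (131 + 4249/4)*36 = (4773/4)*36 = 42957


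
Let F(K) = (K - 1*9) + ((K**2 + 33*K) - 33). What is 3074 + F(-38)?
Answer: 3184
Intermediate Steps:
F(K) = -42 + K**2 + 34*K (F(K) = (K - 9) + (-33 + K**2 + 33*K) = (-9 + K) + (-33 + K**2 + 33*K) = -42 + K**2 + 34*K)
3074 + F(-38) = 3074 + (-42 + (-38)**2 + 34*(-38)) = 3074 + (-42 + 1444 - 1292) = 3074 + 110 = 3184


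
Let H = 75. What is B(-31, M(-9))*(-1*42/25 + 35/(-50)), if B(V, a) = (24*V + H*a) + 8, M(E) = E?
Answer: 167909/50 ≈ 3358.2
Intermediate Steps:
B(V, a) = 8 + 24*V + 75*a (B(V, a) = (24*V + 75*a) + 8 = 8 + 24*V + 75*a)
B(-31, M(-9))*(-1*42/25 + 35/(-50)) = (8 + 24*(-31) + 75*(-9))*(-1*42/25 + 35/(-50)) = (8 - 744 - 675)*(-42*1/25 + 35*(-1/50)) = -1411*(-42/25 - 7/10) = -1411*(-119/50) = 167909/50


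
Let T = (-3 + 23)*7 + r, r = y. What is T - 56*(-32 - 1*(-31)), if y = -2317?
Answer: -2121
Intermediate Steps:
r = -2317
T = -2177 (T = (-3 + 23)*7 - 2317 = 20*7 - 2317 = 140 - 2317 = -2177)
T - 56*(-32 - 1*(-31)) = -2177 - 56*(-32 - 1*(-31)) = -2177 - 56*(-32 + 31) = -2177 - 56*(-1) = -2177 - 1*(-56) = -2177 + 56 = -2121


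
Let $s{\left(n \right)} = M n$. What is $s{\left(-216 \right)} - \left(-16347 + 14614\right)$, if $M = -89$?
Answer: $20957$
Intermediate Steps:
$s{\left(n \right)} = - 89 n$
$s{\left(-216 \right)} - \left(-16347 + 14614\right) = \left(-89\right) \left(-216\right) - \left(-16347 + 14614\right) = 19224 - -1733 = 19224 + 1733 = 20957$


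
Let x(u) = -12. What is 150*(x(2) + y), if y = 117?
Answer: 15750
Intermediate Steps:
150*(x(2) + y) = 150*(-12 + 117) = 150*105 = 15750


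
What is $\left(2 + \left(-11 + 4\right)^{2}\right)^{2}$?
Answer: $2601$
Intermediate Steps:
$\left(2 + \left(-11 + 4\right)^{2}\right)^{2} = \left(2 + \left(-7\right)^{2}\right)^{2} = \left(2 + 49\right)^{2} = 51^{2} = 2601$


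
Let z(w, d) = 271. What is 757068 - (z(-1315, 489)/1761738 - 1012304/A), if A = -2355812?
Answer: 785518835884347001/1037580880314 ≈ 7.5707e+5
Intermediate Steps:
757068 - (z(-1315, 489)/1761738 - 1012304/A) = 757068 - (271/1761738 - 1012304/(-2355812)) = 757068 - (271*(1/1761738) - 1012304*(-1/2355812)) = 757068 - (271/1761738 + 253076/588953) = 757068 - 1*446013212351/1037580880314 = 757068 - 446013212351/1037580880314 = 785518835884347001/1037580880314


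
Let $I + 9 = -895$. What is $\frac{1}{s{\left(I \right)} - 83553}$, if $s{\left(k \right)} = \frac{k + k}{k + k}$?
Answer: $- \frac{1}{83552} \approx -1.1969 \cdot 10^{-5}$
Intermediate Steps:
$I = -904$ ($I = -9 - 895 = -904$)
$s{\left(k \right)} = 1$ ($s{\left(k \right)} = \frac{2 k}{2 k} = 2 k \frac{1}{2 k} = 1$)
$\frac{1}{s{\left(I \right)} - 83553} = \frac{1}{1 - 83553} = \frac{1}{-83552} = - \frac{1}{83552}$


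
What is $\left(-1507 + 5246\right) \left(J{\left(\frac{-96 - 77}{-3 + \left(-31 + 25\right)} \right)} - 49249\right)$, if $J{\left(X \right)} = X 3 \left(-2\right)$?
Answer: $- \frac{553719727}{3} \approx -1.8457 \cdot 10^{8}$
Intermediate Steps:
$J{\left(X \right)} = - 6 X$ ($J{\left(X \right)} = 3 X \left(-2\right) = - 6 X$)
$\left(-1507 + 5246\right) \left(J{\left(\frac{-96 - 77}{-3 + \left(-31 + 25\right)} \right)} - 49249\right) = \left(-1507 + 5246\right) \left(- 6 \frac{-96 - 77}{-3 + \left(-31 + 25\right)} - 49249\right) = 3739 \left(- 6 \left(- \frac{173}{-3 - 6}\right) - 49249\right) = 3739 \left(- 6 \left(- \frac{173}{-9}\right) - 49249\right) = 3739 \left(- 6 \left(\left(-173\right) \left(- \frac{1}{9}\right)\right) - 49249\right) = 3739 \left(\left(-6\right) \frac{173}{9} - 49249\right) = 3739 \left(- \frac{346}{3} - 49249\right) = 3739 \left(- \frac{148093}{3}\right) = - \frac{553719727}{3}$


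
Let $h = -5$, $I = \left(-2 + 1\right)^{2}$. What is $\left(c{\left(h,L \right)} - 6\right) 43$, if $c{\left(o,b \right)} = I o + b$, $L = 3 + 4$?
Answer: $-172$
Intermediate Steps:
$I = 1$ ($I = \left(-1\right)^{2} = 1$)
$L = 7$
$c{\left(o,b \right)} = b + o$ ($c{\left(o,b \right)} = 1 o + b = o + b = b + o$)
$\left(c{\left(h,L \right)} - 6\right) 43 = \left(\left(7 - 5\right) - 6\right) 43 = \left(2 - 6\right) 43 = \left(-4\right) 43 = -172$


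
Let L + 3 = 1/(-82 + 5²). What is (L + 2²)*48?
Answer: 896/19 ≈ 47.158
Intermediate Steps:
L = -172/57 (L = -3 + 1/(-82 + 5²) = -3 + 1/(-82 + 25) = -3 + 1/(-57) = -3 - 1/57 = -172/57 ≈ -3.0175)
(L + 2²)*48 = (-172/57 + 2²)*48 = (-172/57 + 4)*48 = (56/57)*48 = 896/19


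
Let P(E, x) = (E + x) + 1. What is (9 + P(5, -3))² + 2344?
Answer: 2488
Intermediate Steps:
P(E, x) = 1 + E + x
(9 + P(5, -3))² + 2344 = (9 + (1 + 5 - 3))² + 2344 = (9 + 3)² + 2344 = 12² + 2344 = 144 + 2344 = 2488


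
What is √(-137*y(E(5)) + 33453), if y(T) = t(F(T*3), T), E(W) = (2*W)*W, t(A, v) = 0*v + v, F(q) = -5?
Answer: √26603 ≈ 163.10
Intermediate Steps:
t(A, v) = v (t(A, v) = 0 + v = v)
E(W) = 2*W²
y(T) = T
√(-137*y(E(5)) + 33453) = √(-274*5² + 33453) = √(-274*25 + 33453) = √(-137*50 + 33453) = √(-6850 + 33453) = √26603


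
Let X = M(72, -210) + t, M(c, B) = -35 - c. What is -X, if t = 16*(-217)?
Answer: 3579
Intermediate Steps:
t = -3472
X = -3579 (X = (-35 - 1*72) - 3472 = (-35 - 72) - 3472 = -107 - 3472 = -3579)
-X = -1*(-3579) = 3579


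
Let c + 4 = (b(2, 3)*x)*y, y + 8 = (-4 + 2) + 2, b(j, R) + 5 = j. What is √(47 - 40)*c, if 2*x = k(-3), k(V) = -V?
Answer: 32*√7 ≈ 84.664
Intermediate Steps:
b(j, R) = -5 + j
y = -8 (y = -8 + ((-4 + 2) + 2) = -8 + (-2 + 2) = -8 + 0 = -8)
x = 3/2 (x = (-1*(-3))/2 = (½)*3 = 3/2 ≈ 1.5000)
c = 32 (c = -4 + ((-5 + 2)*(3/2))*(-8) = -4 - 3*3/2*(-8) = -4 - 9/2*(-8) = -4 + 36 = 32)
√(47 - 40)*c = √(47 - 40)*32 = √7*32 = 32*√7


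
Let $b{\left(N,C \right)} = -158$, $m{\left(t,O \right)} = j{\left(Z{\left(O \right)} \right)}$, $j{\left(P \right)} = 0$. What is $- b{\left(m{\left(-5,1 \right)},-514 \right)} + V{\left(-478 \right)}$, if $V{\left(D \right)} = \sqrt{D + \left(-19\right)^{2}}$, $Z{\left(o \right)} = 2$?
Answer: $158 + 3 i \sqrt{13} \approx 158.0 + 10.817 i$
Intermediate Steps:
$m{\left(t,O \right)} = 0$
$V{\left(D \right)} = \sqrt{361 + D}$ ($V{\left(D \right)} = \sqrt{D + 361} = \sqrt{361 + D}$)
$- b{\left(m{\left(-5,1 \right)},-514 \right)} + V{\left(-478 \right)} = \left(-1\right) \left(-158\right) + \sqrt{361 - 478} = 158 + \sqrt{-117} = 158 + 3 i \sqrt{13}$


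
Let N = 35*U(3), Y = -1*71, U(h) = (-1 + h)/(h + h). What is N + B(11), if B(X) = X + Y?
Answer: -145/3 ≈ -48.333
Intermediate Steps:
U(h) = (-1 + h)/(2*h) (U(h) = (-1 + h)/((2*h)) = (-1 + h)*(1/(2*h)) = (-1 + h)/(2*h))
Y = -71
B(X) = -71 + X (B(X) = X - 71 = -71 + X)
N = 35/3 (N = 35*((½)*(-1 + 3)/3) = 35*((½)*(⅓)*2) = 35*(⅓) = 35/3 ≈ 11.667)
N + B(11) = 35/3 + (-71 + 11) = 35/3 - 60 = -145/3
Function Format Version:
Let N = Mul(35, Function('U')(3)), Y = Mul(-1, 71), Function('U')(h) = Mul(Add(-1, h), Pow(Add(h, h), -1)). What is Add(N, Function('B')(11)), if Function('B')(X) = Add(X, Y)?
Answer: Rational(-145, 3) ≈ -48.333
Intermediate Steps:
Function('U')(h) = Mul(Rational(1, 2), Pow(h, -1), Add(-1, h)) (Function('U')(h) = Mul(Add(-1, h), Pow(Mul(2, h), -1)) = Mul(Add(-1, h), Mul(Rational(1, 2), Pow(h, -1))) = Mul(Rational(1, 2), Pow(h, -1), Add(-1, h)))
Y = -71
Function('B')(X) = Add(-71, X) (Function('B')(X) = Add(X, -71) = Add(-71, X))
N = Rational(35, 3) (N = Mul(35, Mul(Rational(1, 2), Pow(3, -1), Add(-1, 3))) = Mul(35, Mul(Rational(1, 2), Rational(1, 3), 2)) = Mul(35, Rational(1, 3)) = Rational(35, 3) ≈ 11.667)
Add(N, Function('B')(11)) = Add(Rational(35, 3), Add(-71, 11)) = Add(Rational(35, 3), -60) = Rational(-145, 3)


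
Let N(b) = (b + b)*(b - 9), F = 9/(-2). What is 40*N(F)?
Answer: 4860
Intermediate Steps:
F = -9/2 (F = 9*(-1/2) = -9/2 ≈ -4.5000)
N(b) = 2*b*(-9 + b) (N(b) = (2*b)*(-9 + b) = 2*b*(-9 + b))
40*N(F) = 40*(2*(-9/2)*(-9 - 9/2)) = 40*(2*(-9/2)*(-27/2)) = 40*(243/2) = 4860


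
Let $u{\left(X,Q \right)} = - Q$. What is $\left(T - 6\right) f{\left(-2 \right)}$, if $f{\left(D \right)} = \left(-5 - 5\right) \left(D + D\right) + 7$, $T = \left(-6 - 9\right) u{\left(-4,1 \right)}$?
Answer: $423$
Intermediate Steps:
$T = 15$ ($T = \left(-6 - 9\right) \left(\left(-1\right) 1\right) = \left(-15\right) \left(-1\right) = 15$)
$f{\left(D \right)} = 7 - 20 D$ ($f{\left(D \right)} = - 10 \cdot 2 D + 7 = - 20 D + 7 = 7 - 20 D$)
$\left(T - 6\right) f{\left(-2 \right)} = \left(15 - 6\right) \left(7 - -40\right) = 9 \left(7 + 40\right) = 9 \cdot 47 = 423$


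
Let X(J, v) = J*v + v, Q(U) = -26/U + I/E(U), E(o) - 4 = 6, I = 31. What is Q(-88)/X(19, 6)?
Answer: 249/8800 ≈ 0.028295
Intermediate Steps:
E(o) = 10 (E(o) = 4 + 6 = 10)
Q(U) = 31/10 - 26/U (Q(U) = -26/U + 31/10 = 31/10 - 26/U)
X(J, v) = v + J*v
Q(-88)/X(19, 6) = (31/10 - 26/(-88))/((6*(1 + 19))) = (31/10 - 26*(-1/88))/((6*20)) = (31/10 + 13/44)/120 = (747/220)*(1/120) = 249/8800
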